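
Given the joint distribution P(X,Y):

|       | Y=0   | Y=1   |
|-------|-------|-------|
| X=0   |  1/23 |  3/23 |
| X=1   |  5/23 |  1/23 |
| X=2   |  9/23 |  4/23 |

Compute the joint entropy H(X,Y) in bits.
2.2238 bits

H(X,Y) = -Σ_{x,y} P(x,y) log₂ P(x,y). Per-cell terms -P(x,y)·log₂P(x,y):
  X=0: 0.19668, 0.38330
  X=1: 0.47862, 0.19668
  X=2: 0.52968, 0.43888
Sum of the 6 terms: H(X,Y) = 2.2238 bits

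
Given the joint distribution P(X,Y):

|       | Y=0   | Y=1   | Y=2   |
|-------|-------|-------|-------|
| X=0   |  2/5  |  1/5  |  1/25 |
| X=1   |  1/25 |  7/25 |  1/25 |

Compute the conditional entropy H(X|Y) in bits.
0.7437 bits

H(X|Y) = H(X,Y) - H(Y)

H(X,Y) = -Σ_{x,y} P(x,y) log₂ P(x,y). Per-cell terms -P(x,y)·log₂P(x,y):
  X=0: 0.52877, 0.46439, 0.18575
  X=1: 0.18575, 0.51422, 0.18575
Sum of the 6 terms: H(X,Y) = 2.0646 bits

Marginal of Y (column sums):
  P(Y=0) = 2/5 + 1/25 = 11/25
  P(Y=1) = 1/5 + 7/25 = 12/25
  P(Y=2) = 1/25 + 1/25 = 2/25
H(Y) = -[(11/25)·log₂(11/25) + (12/25)·log₂(12/25) + (2/25)·log₂(2/25)]
  = 0.52115 + 0.50827 + 0.29151 = 1.3209 bits

H(X|Y) = H(X,Y) - H(Y) = 2.0646 - 1.3209 = 0.7437 bits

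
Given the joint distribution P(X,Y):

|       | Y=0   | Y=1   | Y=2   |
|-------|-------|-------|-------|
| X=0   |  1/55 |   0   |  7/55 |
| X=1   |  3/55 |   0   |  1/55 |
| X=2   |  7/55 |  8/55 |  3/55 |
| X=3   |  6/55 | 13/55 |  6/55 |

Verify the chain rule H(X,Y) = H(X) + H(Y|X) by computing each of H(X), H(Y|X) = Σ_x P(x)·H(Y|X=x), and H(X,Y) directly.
H(X) = 1.7240 bits, H(Y|X) = 1.2949 bits, H(X,Y) = 3.0189 bits

Marginal of X (row sums):
  P(X=0) = 1/55 + 0 + 7/55 = 8/55
  P(X=1) = 3/55 + 0 + 1/55 = 4/55
  P(X=2) = 7/55 + 8/55 + 3/55 = 18/55
  P(X=3) = 6/55 + 13/55 + 6/55 = 5/11
H(X) = -[(8/55)·log₂(8/55) + (4/55)·log₂(4/55) + (18/55)·log₂(18/55) + (5/11)·log₂(5/11)]
  = 0.404561 + 0.275008 + 0.527379 + 0.517047 = 1.7240 bits

H(Y|X) = Σ_x P(x)·H(Y|X=x):
  X=0: P(X=0) = 8/55, P(Y|X=0) = (1/8, 0, 7/8) → H(Y|X=0) = 0.543564
  X=1: P(X=1) = 4/55, P(Y|X=1) = (3/4, 0, 1/4) → H(Y|X=1) = 0.811278
  X=2: P(X=2) = 18/55, P(Y|X=2) = (7/18, 4/9, 1/6) → H(Y|X=2) = 1.480682
  X=3: P(X=3) = 5/11, P(Y|X=3) = (6/25, 13/25, 6/25) → H(Y|X=3) = 1.478846
H(Y|X) = (8/55)·0.543564 + (4/55)·0.811278 + (18/55)·1.480682 + (5/11)·1.478846 = 1.2949 bits

H(X,Y) = -Σ_{x,y} P(x,y) log₂ P(x,y). Per-cell terms -P(x,y)·log₂P(x,y):
  X=0: 0.105116, 0.000000, 0.378510
  X=1: 0.228894, 0.000000, 0.105116
  X=2: 0.378510, 0.404561, 0.228894
  X=3: 0.348698, 0.491854, 0.348698
  (cells with P = 0 contribute 0)
Sum of the 12 terms: H(X,Y) = 3.0189 bits

Chain rule check:
  H(X) + H(Y|X) = 1.7240 + 1.2949 = 3.0189 bits
  H(X,Y) = 3.0189 bits
✓ Chain rule verified.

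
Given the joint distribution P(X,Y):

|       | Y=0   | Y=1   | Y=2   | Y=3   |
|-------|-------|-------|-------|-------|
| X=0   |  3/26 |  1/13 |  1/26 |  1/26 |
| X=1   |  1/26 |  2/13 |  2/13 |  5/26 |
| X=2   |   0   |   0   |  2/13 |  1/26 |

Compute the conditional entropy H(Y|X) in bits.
1.6231 bits

H(Y|X) = H(X,Y) - H(X)

H(X,Y) = -Σ_{x,y} P(x,y) log₂ P(x,y). Per-cell terms -P(x,y)·log₂P(x,y):
  X=0: 0.3594781, 0.2846492, 0.1807861, 0.1807861
  X=1: 0.1807861, 0.4154523, 0.4154523, 0.4574061
  X=2: 0.0000000, 0.0000000, 0.4154523, 0.1807861
  (cells with P = 0 contribute 0)
Sum of the 12 terms: H(X,Y) = 3.071035 bits

Marginal of X (row sums):
  P(X=0) = 3/26 + 1/13 + 1/26 + 1/26 = 7/26
  P(X=1) = 1/26 + 2/13 + 2/13 + 5/26 = 7/13
  P(X=2) = 0 + 0 + 2/13 + 1/26 = 5/26
H(X) = -[(7/26)·log₂(7/26) + (7/13)·log₂(7/13) + (5/26)·log₂(5/26)]
  = 0.5096767 + 0.4808918 + 0.4574061 = 1.447975 bits

H(Y|X) = H(X,Y) - H(X) = 3.071035 - 1.447975 = 1.6231 bits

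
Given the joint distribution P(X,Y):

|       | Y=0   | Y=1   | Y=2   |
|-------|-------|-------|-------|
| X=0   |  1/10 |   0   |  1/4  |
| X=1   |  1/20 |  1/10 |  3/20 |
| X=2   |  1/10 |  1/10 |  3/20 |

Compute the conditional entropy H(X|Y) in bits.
1.4272 bits

H(X|Y) = H(X,Y) - H(Y)

H(X,Y) = -Σ_{x,y} P(x,y) log₂ P(x,y). Per-cell terms -P(x,y)·log₂P(x,y):
  X=0: 0.332193, 0.000000, 0.500000
  X=1: 0.216096, 0.332193, 0.410545
  X=2: 0.332193, 0.332193, 0.410545
  (cells with P = 0 contribute 0)
Sum of the 9 terms: H(X,Y) = 2.86596 bits

Marginal of Y (column sums):
  P(Y=0) = 1/10 + 1/20 + 1/10 = 1/4
  P(Y=1) = 0 + 1/10 + 1/10 = 1/5
  P(Y=2) = 1/4 + 3/20 + 3/20 = 11/20
H(Y) = -[(1/4)·log₂(1/4) + (1/5)·log₂(1/5) + (11/20)·log₂(11/20)]
  = 0.500000 + 0.464386 + 0.474373 = 1.43876 bits

H(X|Y) = H(X,Y) - H(Y) = 2.86596 - 1.43876 = 1.4272 bits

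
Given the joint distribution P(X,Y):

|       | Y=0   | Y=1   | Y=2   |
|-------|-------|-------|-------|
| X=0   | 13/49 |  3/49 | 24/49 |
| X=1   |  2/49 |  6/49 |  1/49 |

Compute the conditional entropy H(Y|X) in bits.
1.2448 bits

H(Y|X) = H(X,Y) - H(X)

H(X,Y) = -Σ_{x,y} P(x,y) log₂ P(x,y). Per-cell terms -P(x,y)·log₂P(x,y):
  X=0: 0.507868, 0.246719, 0.504366
  X=1: 0.188356, 0.370989, 0.114586
Sum of the 6 terms: H(X,Y) = 1.93288 bits

Marginal of X (row sums):
  P(X=0) = 13/49 + 3/49 + 24/49 = 40/49
  P(X=1) = 2/49 + 6/49 + 1/49 = 9/49
H(X) = -[(40/49)·log₂(40/49) + (9/49)·log₂(9/49)]
  = 0.239006 + 0.449042 = 0.68805 bits

H(Y|X) = H(X,Y) - H(X) = 1.93288 - 0.68805 = 1.2448 bits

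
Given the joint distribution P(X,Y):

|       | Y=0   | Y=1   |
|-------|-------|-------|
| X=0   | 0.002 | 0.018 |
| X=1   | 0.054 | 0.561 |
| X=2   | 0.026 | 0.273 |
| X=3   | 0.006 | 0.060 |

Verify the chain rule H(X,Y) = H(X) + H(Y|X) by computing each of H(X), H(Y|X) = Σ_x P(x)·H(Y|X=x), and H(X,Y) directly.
H(X) = 1.3238 bits, H(Y|X) = 0.4297 bits, H(X,Y) = 1.7535 bits

Marginal of X (row sums):
  P(X=0) = 0.002 + 0.018 = 0.020
  P(X=1) = 0.054 + 0.561 = 0.615
  P(X=2) = 0.026 + 0.273 = 0.299
  P(X=3) = 0.006 + 0.060 = 0.066
H(X) = -[0.020·log₂(0.020) + 0.615·log₂(0.615) + 0.299·log₂(0.299) + 0.066·log₂(0.066)]
  = 0.11288 + 0.43133 + 0.52079 + 0.25881 = 1.3238 bits

H(Y|X) = Σ_x P(x)·H(Y|X=x):
  X=0: P(X=0) = 0.020, P(Y|X=0) = (1/10, 9/10) → H(Y|X=0) = 0.46900
  X=1: P(X=1) = 0.615, P(Y|X=1) = (18/205, 187/205) → H(Y|X=1) = 0.42910
  X=2: P(X=2) = 0.299, P(Y|X=2) = (2/23, 21/23) → H(Y|X=2) = 0.42623
  X=3: P(X=3) = 0.066, P(Y|X=3) = (1/11, 10/11) → H(Y|X=3) = 0.43950
H(Y|X) = 0.020·0.46900 + 0.615·0.42910 + 0.299·0.42623 + 0.066·0.43950 = 0.4297 bits

H(X,Y) = -Σ_{x,y} P(x,y) log₂ P(x,y). Per-cell terms -P(x,y)·log₂P(x,y):
  X=0: 0.01793, 0.10433
  X=1: 0.22739, 0.46783
  X=2: 0.13690, 0.51134
  X=3: 0.04428, 0.24353
Sum of the 8 terms: H(X,Y) = 1.7535 bits

Chain rule check:
  H(X) + H(Y|X) = 1.3238 + 0.4297 = 1.7535 bits
  H(X,Y) = 1.7535 bits
✓ Chain rule verified.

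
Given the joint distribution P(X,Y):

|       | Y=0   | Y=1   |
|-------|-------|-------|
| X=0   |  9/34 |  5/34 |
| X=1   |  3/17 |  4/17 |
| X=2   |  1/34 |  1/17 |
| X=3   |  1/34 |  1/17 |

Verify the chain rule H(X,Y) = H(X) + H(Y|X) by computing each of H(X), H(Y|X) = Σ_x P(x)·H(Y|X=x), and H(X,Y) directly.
H(X) = 1.6723 bits, H(Y|X) = 0.9549 bits, H(X,Y) = 2.6272 bits

Marginal of X (row sums):
  P(X=0) = 9/34 + 5/34 = 7/17
  P(X=1) = 3/17 + 4/17 = 7/17
  P(X=2) = 1/34 + 1/17 = 3/34
  P(X=3) = 1/34 + 1/17 = 3/34
H(X) = -[(7/17)·log₂(7/17) + (7/17)·log₂(7/17) + (3/34)·log₂(3/34) + (3/34)·log₂(3/34)]
  = 0.52710 + 0.52710 + 0.30904 + 0.30904 = 1.6723 bits

H(Y|X) = Σ_x P(x)·H(Y|X=x):
  X=0: P(X=0) = 7/17, P(Y|X=0) = (9/14, 5/14) → H(Y|X=0) = 0.94029
  X=1: P(X=1) = 7/17, P(Y|X=1) = (3/7, 4/7) → H(Y|X=1) = 0.98523
  X=2: P(X=2) = 3/34, P(Y|X=2) = (1/3, 2/3) → H(Y|X=2) = 0.91830
  X=3: P(X=3) = 3/34, P(Y|X=3) = (1/3, 2/3) → H(Y|X=3) = 0.91830
H(Y|X) = (7/17)·0.94029 + (7/17)·0.98523 + (3/34)·0.91830 + (3/34)·0.91830 = 0.9549 bits

H(X,Y) = -Σ_{x,y} P(x,y) log₂ P(x,y). Per-cell terms -P(x,y)·log₂P(x,y):
  X=0: 0.50758, 0.40670
  X=1: 0.44162, 0.49117
  X=2: 0.14963, 0.24044
  X=3: 0.14963, 0.24044
Sum of the 8 terms: H(X,Y) = 2.6272 bits

Chain rule check:
  H(X) + H(Y|X) = 1.6723 + 0.9549 = 2.6272 bits
  H(X,Y) = 2.6272 bits
✓ Chain rule verified.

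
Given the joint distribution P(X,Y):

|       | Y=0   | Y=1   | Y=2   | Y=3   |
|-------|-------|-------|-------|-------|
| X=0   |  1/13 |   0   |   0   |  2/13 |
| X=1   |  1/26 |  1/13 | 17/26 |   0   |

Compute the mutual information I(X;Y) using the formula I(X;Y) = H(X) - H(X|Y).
0.6734 bits

I(X;Y) = H(X) - H(X|Y)

Marginal of X (row sums):
  P(X=0) = 1/13 + 0 + 0 + 2/13 = 3/13
  P(X=1) = 1/26 + 1/13 + 17/26 + 0 = 10/13
H(X) = -[(3/13)·log₂(3/13) + (10/13)·log₂(10/13)]
  = 0.48819 + 0.29116 = 0.77935 bits

Marginal of Y (column sums):
  P(Y=0) = 1/13 + 1/26 = 3/26
  P(Y=1) = 0 + 1/13 = 1/13
  P(Y=2) = 0 + 17/26 = 17/26
  P(Y=3) = 2/13 + 0 = 2/13
H(X|Y) = Σ_y P(y)·H(X|Y=y):
  Y=0: P(Y=0) = 3/26, P(X|Y=0) = (2/3, 1/3) → H(X|Y=0) = 0.91830
  Y=1: P(Y=1) = 1/13, P(X|Y=1) = (0, 1) → H(X|Y=1) = 0.00000
  Y=2: P(Y=2) = 17/26, P(X|Y=2) = (0, 1) → H(X|Y=2) = 0.00000
  Y=3: P(Y=3) = 2/13, P(X|Y=3) = (1, 0) → H(X|Y=3) = 0.00000
H(X|Y) = (3/26)·0.91830 + (1/13)·0.00000 + (17/26)·0.00000 + (2/13)·0.00000 = 0.10596 bits

I(X;Y) = H(X) - H(X|Y) = 0.77935 - 0.10596 = 0.6734 bits

Cross-check via I(X;Y) = H(X) + H(Y) - H(X,Y): computing H(Y) from the column sums and H(X,Y) from the 8 cells in the same way gives H(Y) = 1.46037 bits and H(X,Y) = 1.56633 bits, so
I(X;Y) = 0.77935 + 1.46037 - 1.56633 = 0.6734 bits ✓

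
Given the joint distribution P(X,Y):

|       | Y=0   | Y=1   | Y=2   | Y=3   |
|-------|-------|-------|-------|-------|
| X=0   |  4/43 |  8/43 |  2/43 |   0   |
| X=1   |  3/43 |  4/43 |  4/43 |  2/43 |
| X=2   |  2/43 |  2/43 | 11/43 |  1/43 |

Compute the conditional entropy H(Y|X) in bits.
1.5488 bits

H(Y|X) = H(X,Y) - H(X)

H(X,Y) = -Σ_{x,y} P(x,y) log₂ P(x,y). Per-cell terms -P(x,y)·log₂P(x,y):
  X=0: 0.3187, 0.4514, 0.2059, 0.0000
  X=1: 0.2680, 0.3187, 0.3187, 0.2059
  X=2: 0.2059, 0.2059, 0.5031, 0.1262
  (cells with P = 0 contribute 0)
Sum of the 12 terms: H(X,Y) = 3.1284 bits

Marginal of X (row sums):
  P(X=0) = 4/43 + 8/43 + 2/43 + 0 = 14/43
  P(X=1) = 3/43 + 4/43 + 4/43 + 2/43 = 13/43
  P(X=2) = 2/43 + 2/43 + 11/43 + 1/43 = 16/43
H(X) = -[(14/43)·log₂(14/43) + (13/43)·log₂(13/43) + (16/43)·log₂(16/43)]
  = 0.5271 + 0.5218 + 0.5307 = 1.5796 bits

H(Y|X) = H(X,Y) - H(X) = 3.1284 - 1.5796 = 1.5488 bits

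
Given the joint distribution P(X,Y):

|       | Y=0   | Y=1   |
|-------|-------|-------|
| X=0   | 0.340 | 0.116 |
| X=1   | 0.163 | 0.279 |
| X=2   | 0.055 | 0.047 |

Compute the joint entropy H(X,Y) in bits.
2.2676 bits

H(X,Y) = -Σ_{x,y} P(x,y) log₂ P(x,y). Per-cell terms -P(x,y)·log₂P(x,y):
  X=0: 0.529174, 0.360505
  X=1: 0.426580, 0.513824
  X=2: 0.230143, 0.207326
Sum of the 6 terms: H(X,Y) = 2.2676 bits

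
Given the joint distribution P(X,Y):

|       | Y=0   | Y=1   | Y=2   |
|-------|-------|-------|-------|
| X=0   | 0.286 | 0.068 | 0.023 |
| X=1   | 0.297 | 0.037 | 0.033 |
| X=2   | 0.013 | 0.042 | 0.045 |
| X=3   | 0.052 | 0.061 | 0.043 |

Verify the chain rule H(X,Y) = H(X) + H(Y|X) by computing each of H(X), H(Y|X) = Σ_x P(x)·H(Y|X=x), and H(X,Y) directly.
H(X) = 1.8116 bits, H(Y|X) = 1.0903 bits, H(X,Y) = 2.9020 bits

Marginal of X (row sums):
  P(X=0) = 0.286 + 0.068 + 0.023 = 0.377
  P(X=1) = 0.297 + 0.037 + 0.033 = 0.367
  P(X=2) = 0.013 + 0.042 + 0.045 = 0.100
  P(X=3) = 0.052 + 0.061 + 0.043 = 0.156
H(X) = -[0.377·log₂(0.377) + 0.367·log₂(0.367) + 0.100·log₂(0.100) + 0.156·log₂(0.156)]
  = 0.530576 + 0.530736 + 0.332193 + 0.418140 = 1.8116 bits

H(Y|X) = Σ_x P(x)·H(Y|X=x):
  X=0: P(X=0) = 0.377, P(Y|X=0) = (22/29, 68/377, 23/377) → H(Y|X=0) = 0.994196
  X=1: P(X=1) = 0.367, P(Y|X=1) = (297/367, 37/367, 33/367) → H(Y|X=1) = 0.893294
  X=2: P(X=2) = 0.100, P(Y|X=2) = (13/100, 21/50, 9/20) → H(Y|X=2) = 1.426692
  X=3: P(X=3) = 0.156, P(Y|X=3) = (1/3, 61/156, 43/156) → H(Y|X=3) = 1.570484
H(Y|X) = 0.377·0.994196 + 0.367·0.893294 + 0.100·1.426692 + 0.156·1.570484 = 1.0903 bits

H(X,Y) = -Σ_{x,y} P(x,y) log₂ P(x,y). Per-cell terms -P(x,y)·log₂P(x,y):
  X=0: 0.516491, 0.263726, 0.125171
  X=1: 0.520185, 0.175984, 0.162406
  X=2: 0.081449, 0.192086, 0.201327
  X=3: 0.221798, 0.246138, 0.195199
Sum of the 12 terms: H(X,Y) = 2.9020 bits

Chain rule check:
  H(X) + H(Y|X) = 1.8116 + 1.0903 = 2.9019 bits
  H(X,Y) = 2.9020 bits
✓ Chain rule verified (Δ = 0.0001 is 4-dp rounding noise: each of the three values was rounded independently).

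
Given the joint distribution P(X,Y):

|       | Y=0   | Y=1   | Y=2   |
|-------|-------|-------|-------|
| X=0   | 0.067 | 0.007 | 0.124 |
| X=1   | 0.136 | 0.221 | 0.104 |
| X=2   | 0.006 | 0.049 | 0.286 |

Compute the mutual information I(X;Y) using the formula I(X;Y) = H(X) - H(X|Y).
0.3143 bits

I(X;Y) = H(X) - H(X|Y)

Marginal of X (row sums):
  P(X=0) = 0.067 + 0.007 + 0.124 = 0.198
  P(X=1) = 0.136 + 0.221 + 0.104 = 0.461
  P(X=2) = 0.006 + 0.049 + 0.286 = 0.341
H(X) = -[0.198·log₂(0.198) + 0.461·log₂(0.461) + 0.341·log₂(0.341)]
  = 0.46261 + 0.51501 + 0.52929 = 1.50691 bits

Marginal of Y (column sums):
  P(Y=0) = 0.067 + 0.136 + 0.006 = 0.209
  P(Y=1) = 0.007 + 0.221 + 0.049 = 0.277
  P(Y=2) = 0.124 + 0.104 + 0.286 = 0.514
H(X|Y) = Σ_y P(y)·H(X|Y=y):
  Y=0: P(Y=0) = 0.209, P(X|Y=0) = (67/209, 136/209, 6/209) → H(X|Y=0) = 1.07658
  Y=1: P(Y=1) = 0.277, P(X|Y=1) = (7/277, 221/277, 49/277) → H(X|Y=1) = 0.83613
  Y=2: P(Y=2) = 0.514, P(X|Y=2) = (62/257, 52/257, 143/257) → H(X|Y=2) = 1.43191
H(X|Y) = 0.209·1.07658 + 0.277·0.83613 + 0.514·1.43191 = 1.19261 bits

I(X;Y) = H(X) - H(X|Y) = 1.50691 - 1.19261 = 0.3143 bits

Cross-check via I(X;Y) = H(X) + H(Y) - H(X,Y): computing H(Y) from the column sums and H(X,Y) from the 9 cells in the same way gives H(Y) = 1.47855 bits and H(X,Y) = 2.67116 bits, so
I(X;Y) = 1.50691 + 1.47855 - 2.67116 = 0.3143 bits ✓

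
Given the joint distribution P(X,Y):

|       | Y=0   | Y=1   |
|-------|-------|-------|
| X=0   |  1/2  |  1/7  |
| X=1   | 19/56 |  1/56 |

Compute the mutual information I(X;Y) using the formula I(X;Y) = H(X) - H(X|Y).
0.0425 bits

I(X;Y) = H(X) - H(X|Y)

Marginal of X (row sums):
  P(X=0) = 1/2 + 1/7 = 9/14
  P(X=1) = 19/56 + 1/56 = 5/14
H(X) = -[(9/14)·log₂(9/14) + (5/14)·log₂(5/14)]
  = 0.4098 + 0.5305 = 0.9403 bits

Marginal of Y (column sums):
  P(Y=0) = 1/2 + 19/56 = 47/56
  P(Y=1) = 1/7 + 1/56 = 9/56
H(X|Y) = Σ_y P(y)·H(X|Y=y):
  Y=0: P(Y=0) = 47/56, P(X|Y=0) = (28/47, 19/47) → H(X|Y=0) = 0.9734
  Y=1: P(Y=1) = 9/56, P(X|Y=1) = (8/9, 1/9) → H(X|Y=1) = 0.5033
H(X|Y) = (47/56)·0.9734 + (9/56)·0.5033 = 0.8978 bits

I(X;Y) = H(X) - H(X|Y) = 0.9403 - 0.8978 = 0.0425 bits

Cross-check via I(X;Y) = H(X) + H(Y) - H(X,Y): computing H(Y) from the column sums and H(X,Y) from the 4 cells in the same way gives H(Y) = 0.6360 bits and H(X,Y) = 1.5338 bits, so
I(X;Y) = 0.9403 + 0.6360 - 1.5338 = 0.0425 bits ✓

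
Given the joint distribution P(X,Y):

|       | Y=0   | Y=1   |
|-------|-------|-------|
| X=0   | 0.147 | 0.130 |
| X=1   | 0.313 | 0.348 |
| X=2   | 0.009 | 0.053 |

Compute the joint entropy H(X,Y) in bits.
2.1295 bits

H(X,Y) = -Σ_{x,y} P(x,y) log₂ P(x,y). Per-cell terms -P(x,y)·log₂P(x,y):
  X=0: 0.40662, 0.38264
  X=1: 0.52451, 0.52995
  X=2: 0.06116, 0.22461
Sum of the 6 terms: H(X,Y) = 2.1295 bits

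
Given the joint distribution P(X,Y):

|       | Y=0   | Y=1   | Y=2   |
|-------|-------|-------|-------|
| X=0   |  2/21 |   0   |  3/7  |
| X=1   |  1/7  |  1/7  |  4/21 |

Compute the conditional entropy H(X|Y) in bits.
0.7824 bits

H(X|Y) = H(X,Y) - H(Y)

H(X,Y) = -Σ_{x,y} P(x,y) log₂ P(x,y). Per-cell terms -P(x,y)·log₂P(x,y):
  X=0: 0.32308, 0.00000, 0.52388
  X=1: 0.40105, 0.40105, 0.45568
  (cells with P = 0 contribute 0)
Sum of the 6 terms: H(X,Y) = 2.1047 bits

Marginal of Y (column sums):
  P(Y=0) = 2/21 + 1/7 = 5/21
  P(Y=1) = 0 + 1/7 = 1/7
  P(Y=2) = 3/7 + 4/21 = 13/21
H(Y) = -[(5/21)·log₂(5/21) + (1/7)·log₂(1/7) + (13/21)·log₂(13/21)]
  = 0.49295 + 0.40105 + 0.42831 = 1.3223 bits

H(X|Y) = H(X,Y) - H(Y) = 2.1047 - 1.3223 = 0.7824 bits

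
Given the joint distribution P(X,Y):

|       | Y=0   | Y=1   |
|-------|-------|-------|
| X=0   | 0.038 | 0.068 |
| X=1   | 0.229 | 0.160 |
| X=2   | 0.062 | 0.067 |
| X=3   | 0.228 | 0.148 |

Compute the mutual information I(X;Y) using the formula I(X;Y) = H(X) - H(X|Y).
0.0182 bits

I(X;Y) = H(X) - H(X|Y)

Marginal of X (row sums):
  P(X=0) = 0.038 + 0.068 = 0.106
  P(X=1) = 0.229 + 0.160 = 0.389
  P(X=2) = 0.062 + 0.067 = 0.129
  P(X=3) = 0.228 + 0.148 = 0.376
H(X) = -[0.106·log₂(0.106) + 0.389·log₂(0.389) + 0.129·log₂(0.129) + 0.376·log₂(0.376)]
  = 0.3432 + 0.5299 + 0.3811 + 0.5306 = 1.7848 bits

Marginal of Y (column sums):
  P(Y=0) = 0.038 + 0.229 + 0.062 + 0.228 = 0.557
  P(Y=1) = 0.068 + 0.160 + 0.067 + 0.148 = 0.443
H(X|Y) = Σ_y P(y)·H(X|Y=y):
  Y=0: P(Y=0) = 0.557, P(X|Y=0) = (38/557, 229/557, 62/557, 228/557) → H(X|Y=0) = 1.6715
  Y=1: P(Y=1) = 0.443, P(X|Y=1) = (68/443, 160/443, 67/443, 148/443) → H(X|Y=1) = 1.8862
H(X|Y) = 0.557·1.6715 + 0.443·1.8862 = 1.7666 bits

I(X;Y) = H(X) - H(X|Y) = 1.7848 - 1.7666 = 0.0182 bits

Cross-check via I(X;Y) = H(X) + H(Y) - H(X,Y): computing H(Y) from the column sums and H(X,Y) from the 8 cells in the same way gives H(Y) = 0.9906 bits and H(X,Y) = 2.7572 bits, so
I(X;Y) = 1.7848 + 0.9906 - 2.7572 = 0.0182 bits ✓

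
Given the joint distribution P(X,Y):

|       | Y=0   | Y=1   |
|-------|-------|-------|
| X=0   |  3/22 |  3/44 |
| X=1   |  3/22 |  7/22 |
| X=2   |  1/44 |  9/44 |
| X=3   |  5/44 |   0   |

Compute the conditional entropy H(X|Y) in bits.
1.5467 bits

H(X|Y) = H(X,Y) - H(Y)

H(X,Y) = -Σ_{x,y} P(x,y) log₂ P(x,y). Per-cell terms -P(x,y)·log₂P(x,y):
  X=0: 0.39197, 0.26417
  X=1: 0.39197, 0.52566
  X=2: 0.12408, 0.46831
  X=3: 0.35653, 0.00000
  (cells with P = 0 contribute 0)
Sum of the 8 terms: H(X,Y) = 2.5227 bits

Marginal of Y (column sums):
  P(Y=0) = 3/22 + 3/22 + 1/44 + 5/44 = 9/22
  P(Y=1) = 3/44 + 7/22 + 9/44 + 0 = 13/22
H(Y) = -[(9/22)·log₂(9/22) + (13/22)·log₂(13/22)]
  = 0.52753 + 0.44850 = 0.9760 bits

H(X|Y) = H(X,Y) - H(Y) = 2.5227 - 0.9760 = 1.5467 bits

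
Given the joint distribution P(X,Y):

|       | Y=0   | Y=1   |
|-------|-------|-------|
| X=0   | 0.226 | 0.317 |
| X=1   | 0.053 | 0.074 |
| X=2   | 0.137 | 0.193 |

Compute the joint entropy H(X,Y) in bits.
2.3638 bits

H(X,Y) = -Σ_{x,y} P(x,y) log₂ P(x,y). Per-cell terms -P(x,y)·log₂P(x,y):
  X=0: 0.48491, 0.52541
  X=1: 0.22461, 0.27797
  X=2: 0.39288, 0.45805
Sum of the 6 terms: H(X,Y) = 2.3638 bits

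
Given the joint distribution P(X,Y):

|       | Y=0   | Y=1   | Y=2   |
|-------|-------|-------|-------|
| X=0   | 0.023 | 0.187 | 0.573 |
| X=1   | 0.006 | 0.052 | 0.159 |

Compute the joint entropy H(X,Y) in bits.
1.7257 bits

H(X,Y) = -Σ_{x,y} P(x,y) log₂ P(x,y). Per-cell terms -P(x,y)·log₂P(x,y):
  X=0: 0.1252, 0.4523, 0.4603
  X=1: 0.0443, 0.2218, 0.4218
Sum of the 6 terms: H(X,Y) = 1.7257 bits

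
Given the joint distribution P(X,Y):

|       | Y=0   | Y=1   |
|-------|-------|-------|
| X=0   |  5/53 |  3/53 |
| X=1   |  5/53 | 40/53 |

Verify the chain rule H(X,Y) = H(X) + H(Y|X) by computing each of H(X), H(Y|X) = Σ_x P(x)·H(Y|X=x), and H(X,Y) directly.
H(X) = 0.6122 bits, H(Y|X) = 0.5714 bits, H(X,Y) = 1.1836 bits

Marginal of X (row sums):
  P(X=0) = 5/53 + 3/53 = 8/53
  P(X=1) = 5/53 + 40/53 = 45/53
H(X) = -[(8/53)·log₂(8/53) + (45/53)·log₂(45/53)]
  = 0.41176 + 0.20043 = 0.6122 bits

H(Y|X) = Σ_x P(x)·H(Y|X=x):
  X=0: P(X=0) = 8/53, P(Y|X=0) = (5/8, 3/8) → H(Y|X=0) = 0.95443
  X=1: P(X=1) = 45/53, P(Y|X=1) = (1/9, 8/9) → H(Y|X=1) = 0.50326
H(Y|X) = (8/53)·0.95443 + (45/53)·0.50326 = 0.5714 bits

H(X,Y) = -Σ_{x,y} P(x,y) log₂ P(x,y). Per-cell terms -P(x,y)·log₂P(x,y):
  X=0: 0.32132, 0.23451
  X=1: 0.32132, 0.30641
Sum of the 4 terms: H(X,Y) = 1.1836 bits

Chain rule check:
  H(X) + H(Y|X) = 0.6122 + 0.5714 = 1.1836 bits
  H(X,Y) = 1.1836 bits
✓ Chain rule verified.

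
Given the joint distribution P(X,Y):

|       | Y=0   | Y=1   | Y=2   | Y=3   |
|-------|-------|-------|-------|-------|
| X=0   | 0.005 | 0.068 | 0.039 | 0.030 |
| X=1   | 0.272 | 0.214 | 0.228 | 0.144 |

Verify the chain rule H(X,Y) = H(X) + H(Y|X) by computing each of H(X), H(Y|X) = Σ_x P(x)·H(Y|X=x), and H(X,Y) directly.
H(X) = 0.5895 bits, H(Y|X) = 1.9226 bits, H(X,Y) = 2.5121 bits

Marginal of X (row sums):
  P(X=0) = 0.005 + 0.068 + 0.039 + 0.030 = 0.142
  P(X=1) = 0.272 + 0.214 + 0.228 + 0.144 = 0.858
H(X) = -[0.142·log₂(0.142) + 0.858·log₂(0.858)]
  = 0.399877 + 0.189575 = 0.5895 bits

H(Y|X) = Σ_x P(x)·H(Y|X=x):
  X=0: P(X=0) = 0.142, P(Y|X=0) = (5/142, 34/71, 39/142, 15/71) → H(Y|X=0) = 1.664574
  X=1: P(X=1) = 0.858, P(Y|X=1) = (136/429, 107/429, 38/143, 24/143) → H(Y|X=1) = 1.965309
H(Y|X) = 0.142·1.664574 + 0.858·1.965309 = 1.9226 bits

H(X,Y) = -Σ_{x,y} P(x,y) log₂ P(x,y). Per-cell terms -P(x,y)·log₂P(x,y):
  X=0: 0.038219, 0.263726, 0.182535, 0.151767
  X=1: 0.510903, 0.476004, 0.486300, 0.402604
Sum of the 8 terms: H(X,Y) = 2.5121 bits

Chain rule check:
  H(X) + H(Y|X) = 0.5895 + 1.9226 = 2.5121 bits
  H(X,Y) = 2.5121 bits
✓ Chain rule verified.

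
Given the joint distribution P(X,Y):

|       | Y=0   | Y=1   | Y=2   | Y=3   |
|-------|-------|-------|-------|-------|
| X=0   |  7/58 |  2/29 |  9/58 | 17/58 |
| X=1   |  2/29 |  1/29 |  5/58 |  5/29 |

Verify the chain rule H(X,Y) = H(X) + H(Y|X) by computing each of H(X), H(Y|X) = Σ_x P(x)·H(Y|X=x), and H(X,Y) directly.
H(X) = 0.9444 bits, H(Y|X) = 1.8016 bits, H(X,Y) = 2.7460 bits

Marginal of X (row sums):
  P(X=0) = 7/58 + 2/29 + 9/58 + 17/58 = 37/58
  P(X=1) = 2/29 + 1/29 + 5/58 + 5/29 = 21/58
H(X) = -[(37/58)·log₂(37/58) + (21/58)·log₂(21/58)]
  = 0.4137 + 0.5307 = 0.9444 bits

H(Y|X) = Σ_x P(x)·H(Y|X=x):
  X=0: P(X=0) = 37/58, P(Y|X=0) = (7/37, 4/37, 9/37, 17/37) → H(Y|X=0) = 1.8130
  X=1: P(X=1) = 21/58, P(Y|X=1) = (4/21, 2/21, 5/21, 10/21) → H(Y|X=1) = 1.7814
H(Y|X) = (37/58)·1.8130 + (21/58)·1.7814 = 1.8016 bits

H(X,Y) = -Σ_{x,y} P(x,y) log₂ P(x,y). Per-cell terms -P(x,y)·log₂P(x,y):
  X=0: 0.3682, 0.2661, 0.4171, 0.5189
  X=1: 0.2661, 0.1675, 0.3048, 0.4373
Sum of the 8 terms: H(X,Y) = 2.7460 bits

Chain rule check:
  H(X) + H(Y|X) = 0.9444 + 1.8016 = 2.7460 bits
  H(X,Y) = 2.7460 bits
✓ Chain rule verified.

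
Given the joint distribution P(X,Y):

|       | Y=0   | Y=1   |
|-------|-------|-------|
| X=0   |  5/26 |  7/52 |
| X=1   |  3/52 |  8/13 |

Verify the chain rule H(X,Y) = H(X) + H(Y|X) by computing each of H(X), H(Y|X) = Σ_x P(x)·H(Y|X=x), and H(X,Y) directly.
H(X) = 0.9118 bits, H(Y|X) = 0.6036 bits, H(X,Y) = 1.5153 bits

Marginal of X (row sums):
  P(X=0) = 5/26 + 7/52 = 17/52
  P(X=1) = 3/52 + 8/13 = 35/52
H(X) = -[(17/52)·log₂(17/52) + (35/52)·log₂(35/52)]
  = 0.527319 + 0.384432 = 0.9118 bits

H(Y|X) = Σ_x P(x)·H(Y|X=x):
  X=0: P(X=0) = 17/52, P(Y|X=0) = (10/17, 7/17) → H(Y|X=0) = 0.977418
  X=1: P(X=1) = 35/52, P(Y|X=1) = (3/35, 32/35) → H(Y|X=1) = 0.422001
H(Y|X) = (17/52)·0.977418 + (35/52)·0.422001 = 0.6036 bits

H(X,Y) = -Σ_{x,y} P(x,y) log₂ P(x,y). Per-cell terms -P(x,y)·log₂P(x,y):
  X=0: 0.457406, 0.389454
  X=1: 0.237431, 0.431040
Sum of the 4 terms: H(X,Y) = 1.5153 bits

Chain rule check:
  H(X) + H(Y|X) = 0.9118 + 0.6036 = 1.5154 bits
  H(X,Y) = 1.5153 bits
✓ Chain rule verified (Δ = 0.0001 is 4-dp rounding noise: each of the three values was rounded independently).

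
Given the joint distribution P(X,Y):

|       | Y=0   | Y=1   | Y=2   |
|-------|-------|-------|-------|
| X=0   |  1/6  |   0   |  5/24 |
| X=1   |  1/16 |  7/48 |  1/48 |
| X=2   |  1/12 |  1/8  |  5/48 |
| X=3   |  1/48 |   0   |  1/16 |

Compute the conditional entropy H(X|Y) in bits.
1.4858 bits

H(X|Y) = H(X,Y) - H(Y)

H(X,Y) = -Σ_{x,y} P(x,y) log₂ P(x,y). Per-cell terms -P(x,y)·log₂P(x,y):
  X=0: 0.43082708, 0.00000000, 0.47146550
  X=1: 0.25000000, 0.40506777, 0.11635339
  X=2: 0.29874688, 0.37500000, 0.33989942
  X=3: 0.11635339, 0.00000000, 0.25000000
  (cells with P = 0 contribute 0)
Sum of the 12 terms: H(X,Y) = 3.0537134 bits

Marginal of Y (column sums):
  P(Y=0) = 1/6 + 1/16 + 1/12 + 1/48 = 1/3
  P(Y=1) = 0 + 7/48 + 1/8 + 0 = 13/48
  P(Y=2) = 5/24 + 1/48 + 5/48 + 1/16 = 19/48
H(Y) = -[(1/3)·log₂(1/3) + (13/48)·log₂(13/48) + (19/48)·log₂(19/48)]
  = 0.52832083 + 0.51039159 + 0.52924302 = 1.5679554 bits

H(X|Y) = H(X,Y) - H(Y) = 3.0537134 - 1.5679554 = 1.4858 bits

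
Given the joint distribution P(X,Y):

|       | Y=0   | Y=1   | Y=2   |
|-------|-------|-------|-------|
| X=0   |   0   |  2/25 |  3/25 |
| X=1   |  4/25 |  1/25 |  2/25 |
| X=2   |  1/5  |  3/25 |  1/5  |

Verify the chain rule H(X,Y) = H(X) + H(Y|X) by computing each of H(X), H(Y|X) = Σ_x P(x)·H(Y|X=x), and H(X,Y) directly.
H(X) = 1.4692 bits, H(Y|X) = 1.3855 bits, H(X,Y) = 2.8547 bits

Marginal of X (row sums):
  P(X=0) = 0 + 2/25 + 3/25 = 1/5
  P(X=1) = 4/25 + 1/25 + 2/25 = 7/25
  P(X=2) = 1/5 + 3/25 + 1/5 = 13/25
H(X) = -[(1/5)·log₂(1/5) + (7/25)·log₂(7/25) + (13/25)·log₂(13/25)]
  = 0.46439 + 0.51422 + 0.49058 = 1.4692 bits

H(Y|X) = Σ_x P(x)·H(Y|X=x):
  X=0: P(X=0) = 1/5, P(Y|X=0) = (0, 2/5, 3/5) → H(Y|X=0) = 0.97095
  X=1: P(X=1) = 7/25, P(Y|X=1) = (4/7, 1/7, 2/7) → H(Y|X=1) = 1.37878
  X=2: P(X=2) = 13/25, P(Y|X=2) = (5/13, 3/13, 5/13) → H(Y|X=2) = 1.54858
H(Y|X) = (1/5)·0.97095 + (7/25)·1.37878 + (13/25)·1.54858 = 1.3855 bits

H(X,Y) = -Σ_{x,y} P(x,y) log₂ P(x,y). Per-cell terms -P(x,y)·log₂P(x,y):
  X=0: 0.00000, 0.29151, 0.36707
  X=1: 0.42302, 0.18575, 0.29151
  X=2: 0.46439, 0.36707, 0.46439
  (cells with P = 0 contribute 0)
Sum of the 9 terms: H(X,Y) = 2.8547 bits

Chain rule check:
  H(X) + H(Y|X) = 1.4692 + 1.3855 = 2.8547 bits
  H(X,Y) = 2.8547 bits
✓ Chain rule verified.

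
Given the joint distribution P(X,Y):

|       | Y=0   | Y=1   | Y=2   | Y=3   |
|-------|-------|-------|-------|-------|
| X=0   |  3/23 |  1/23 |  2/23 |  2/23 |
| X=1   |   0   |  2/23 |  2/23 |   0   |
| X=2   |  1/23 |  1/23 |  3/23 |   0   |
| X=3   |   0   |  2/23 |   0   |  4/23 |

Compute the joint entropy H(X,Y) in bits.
3.3275 bits

H(X,Y) = -Σ_{x,y} P(x,y) log₂ P(x,y). Per-cell terms -P(x,y)·log₂P(x,y):
  X=0: 0.38330, 0.19668, 0.30640, 0.30640
  X=1: 0.00000, 0.30640, 0.30640, 0.00000
  X=2: 0.19668, 0.19668, 0.38330, 0.00000
  X=3: 0.00000, 0.30640, 0.00000, 0.43888
  (cells with P = 0 contribute 0)
Sum of the 16 terms: H(X,Y) = 3.3275 bits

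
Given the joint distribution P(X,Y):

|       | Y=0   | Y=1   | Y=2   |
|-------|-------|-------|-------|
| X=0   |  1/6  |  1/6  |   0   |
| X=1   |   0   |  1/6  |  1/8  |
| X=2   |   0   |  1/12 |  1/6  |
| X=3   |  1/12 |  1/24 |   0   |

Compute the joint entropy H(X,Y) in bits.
2.8868 bits

H(X,Y) = -Σ_{x,y} P(x,y) log₂ P(x,y). Per-cell terms -P(x,y)·log₂P(x,y):
  X=0: 0.430827, 0.430827, 0.000000
  X=1: 0.000000, 0.430827, 0.375000
  X=2: 0.000000, 0.298747, 0.430827
  X=3: 0.298747, 0.191040, 0.000000
  (cells with P = 0 contribute 0)
Sum of the 12 terms: H(X,Y) = 2.8868 bits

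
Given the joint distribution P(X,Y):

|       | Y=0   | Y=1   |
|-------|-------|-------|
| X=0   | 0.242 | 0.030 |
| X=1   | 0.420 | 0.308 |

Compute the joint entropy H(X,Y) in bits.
1.6961 bits

H(X,Y) = -Σ_{x,y} P(x,y) log₂ P(x,y). Per-cell terms -P(x,y)·log₂P(x,y):
  X=0: 0.4954, 0.1518
  X=1: 0.5256, 0.5233
Sum of the 4 terms: H(X,Y) = 1.6961 bits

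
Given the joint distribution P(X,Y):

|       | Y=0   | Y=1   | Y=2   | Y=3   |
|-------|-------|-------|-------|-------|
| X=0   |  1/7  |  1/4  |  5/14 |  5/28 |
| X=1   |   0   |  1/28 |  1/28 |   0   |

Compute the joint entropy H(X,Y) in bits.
2.2188 bits

H(X,Y) = -Σ_{x,y} P(x,y) log₂ P(x,y). Per-cell terms -P(x,y)·log₂P(x,y):
  X=0: 0.4011, 0.5000, 0.5305, 0.4438
  X=1: 0.0000, 0.1717, 0.1717, 0.0000
  (cells with P = 0 contribute 0)
Sum of the 8 terms: H(X,Y) = 2.2188 bits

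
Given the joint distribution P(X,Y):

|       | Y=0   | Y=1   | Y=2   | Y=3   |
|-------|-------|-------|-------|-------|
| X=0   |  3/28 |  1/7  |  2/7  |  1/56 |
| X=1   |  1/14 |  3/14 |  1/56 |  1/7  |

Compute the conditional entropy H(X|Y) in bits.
0.6990 bits

H(X|Y) = H(X,Y) - H(Y)

H(X,Y) = -Σ_{x,y} P(x,y) log₂ P(x,y). Per-cell terms -P(x,y)·log₂P(x,y):
  X=0: 0.34526, 0.40105, 0.51639, 0.10370
  X=1: 0.27195, 0.47623, 0.10370, 0.40105
Sum of the 8 terms: H(X,Y) = 2.6193 bits

Marginal of Y (column sums):
  P(Y=0) = 3/28 + 1/14 = 5/28
  P(Y=1) = 1/7 + 3/14 = 5/14
  P(Y=2) = 2/7 + 1/56 = 17/56
  P(Y=3) = 1/56 + 1/7 = 9/56
H(Y) = -[(5/28)·log₂(5/28) + (5/14)·log₂(5/14) + (17/56)·log₂(17/56) + (9/56)·log₂(9/56)]
  = 0.44383 + 0.53051 + 0.52211 + 0.42387 = 1.9203 bits

H(X|Y) = H(X,Y) - H(Y) = 2.6193 - 1.9203 = 0.6990 bits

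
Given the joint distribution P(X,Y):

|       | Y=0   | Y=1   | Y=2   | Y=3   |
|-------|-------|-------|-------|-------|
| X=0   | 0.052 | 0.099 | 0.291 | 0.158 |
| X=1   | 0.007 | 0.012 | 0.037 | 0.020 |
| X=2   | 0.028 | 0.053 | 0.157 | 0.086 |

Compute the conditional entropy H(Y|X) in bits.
1.7478 bits

H(Y|X) = H(X,Y) - H(X)

H(X,Y) = -Σ_{x,y} P(x,y) log₂ P(x,y). Per-cell terms -P(x,y)·log₂P(x,y):
  X=0: 0.22180, 0.33031, 0.51824, 0.42060
  X=1: 0.05011, 0.07657, 0.17598, 0.11288
  X=2: 0.14444, 0.22461, 0.41937, 0.30440
Sum of the 12 terms: H(X,Y) = 2.9993 bits

Marginal of X (row sums):
  P(X=0) = 0.052 + 0.099 + 0.291 + 0.158 = 0.600
  P(X=1) = 0.007 + 0.012 + 0.037 + 0.020 = 0.076
  P(X=2) = 0.028 + 0.053 + 0.157 + 0.086 = 0.324
H(X) = -[0.600·log₂(0.600) + 0.076·log₂(0.076) + 0.324·log₂(0.324)]
  = 0.44218 + 0.28256 + 0.52680 = 1.2515 bits

H(Y|X) = H(X,Y) - H(X) = 2.9993 - 1.2515 = 1.7478 bits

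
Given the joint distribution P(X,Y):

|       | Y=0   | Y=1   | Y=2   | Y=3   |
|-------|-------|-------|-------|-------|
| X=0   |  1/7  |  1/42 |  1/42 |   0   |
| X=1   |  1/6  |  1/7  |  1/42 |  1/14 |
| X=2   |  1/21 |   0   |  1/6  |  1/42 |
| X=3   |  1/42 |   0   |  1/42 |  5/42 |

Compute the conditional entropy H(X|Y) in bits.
1.3503 bits

H(X|Y) = H(X,Y) - H(Y)

H(X,Y) = -Σ_{x,y} P(x,y) log₂ P(x,y). Per-cell terms -P(x,y)·log₂P(x,y):
  X=0: 0.40105, 0.12839, 0.12839, 0.00000
  X=1: 0.43083, 0.40105, 0.12839, 0.27195
  X=2: 0.20916, 0.00000, 0.43083, 0.12839
  X=3: 0.12839, 0.00000, 0.12839, 0.36552
  (cells with P = 0 contribute 0)
Sum of the 16 terms: H(X,Y) = 3.2807 bits

Marginal of Y (column sums):
  P(Y=0) = 1/7 + 1/6 + 1/21 + 1/42 = 8/21
  P(Y=1) = 1/42 + 1/7 + 0 + 0 = 1/6
  P(Y=2) = 1/42 + 1/42 + 1/6 + 1/42 = 5/21
  P(Y=3) = 0 + 1/14 + 1/42 + 5/42 = 3/14
H(Y) = -[(8/21)·log₂(8/21) + (1/6)·log₂(1/6) + (5/21)·log₂(5/21) + (3/14)·log₂(3/14)]
  = 0.53041 + 0.43083 + 0.49295 + 0.47623 = 1.9304 bits

H(X|Y) = H(X,Y) - H(Y) = 3.2807 - 1.9304 = 1.3503 bits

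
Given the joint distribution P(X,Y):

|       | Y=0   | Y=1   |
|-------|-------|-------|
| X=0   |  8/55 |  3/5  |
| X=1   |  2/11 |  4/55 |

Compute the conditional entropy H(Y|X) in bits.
0.7505 bits

H(Y|X) = H(X,Y) - H(X)

H(X,Y) = -Σ_{x,y} P(x,y) log₂ P(x,y). Per-cell terms -P(x,y)·log₂P(x,y):
  X=0: 0.40456, 0.44218
  X=1: 0.44717, 0.27501
Sum of the 4 terms: H(X,Y) = 1.5689 bits

Marginal of X (row sums):
  P(X=0) = 8/55 + 3/5 = 41/55
  P(X=1) = 2/11 + 4/55 = 14/55
H(X) = -[(41/55)·log₂(41/55) + (14/55)·log₂(14/55)]
  = 0.31593 + 0.50247 = 0.8184 bits

H(Y|X) = H(X,Y) - H(X) = 1.5689 - 0.8184 = 0.7505 bits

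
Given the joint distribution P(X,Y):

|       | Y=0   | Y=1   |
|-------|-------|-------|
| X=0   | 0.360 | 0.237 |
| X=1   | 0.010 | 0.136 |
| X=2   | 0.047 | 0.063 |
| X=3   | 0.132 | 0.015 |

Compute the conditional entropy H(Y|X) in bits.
0.8094 bits

H(Y|X) = H(X,Y) - H(X)

H(X,Y) = -Σ_{x,y} P(x,y) log₂ P(x,y). Per-cell terms -P(x,y)·log₂P(x,y):
  X=0: 0.5306, 0.4923
  X=1: 0.0664, 0.3915
  X=2: 0.2073, 0.2513
  X=3: 0.3856, 0.0909
Sum of the 8 terms: H(X,Y) = 2.4159 bits

Marginal of X (row sums):
  P(X=0) = 0.360 + 0.237 = 0.597
  P(X=1) = 0.010 + 0.136 = 0.146
  P(X=2) = 0.047 + 0.063 = 0.110
  P(X=3) = 0.132 + 0.015 = 0.147
H(X) = -[0.597·log₂(0.597) + 0.146·log₂(0.146) + 0.110·log₂(0.110) + 0.147·log₂(0.147)]
  = 0.4443 + 0.4053 + 0.3503 + 0.4066 = 1.6065 bits

H(Y|X) = H(X,Y) - H(X) = 2.4159 - 1.6065 = 0.8094 bits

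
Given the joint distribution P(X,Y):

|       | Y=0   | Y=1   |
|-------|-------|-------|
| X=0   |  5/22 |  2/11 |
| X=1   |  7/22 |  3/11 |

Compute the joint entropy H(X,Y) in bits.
1.9698 bits

H(X,Y) = -Σ_{x,y} P(x,y) log₂ P(x,y). Per-cell terms -P(x,y)·log₂P(x,y):
  X=0: 0.485796, 0.447169
  X=1: 0.525661, 0.511219
Sum of the 4 terms: H(X,Y) = 1.9698 bits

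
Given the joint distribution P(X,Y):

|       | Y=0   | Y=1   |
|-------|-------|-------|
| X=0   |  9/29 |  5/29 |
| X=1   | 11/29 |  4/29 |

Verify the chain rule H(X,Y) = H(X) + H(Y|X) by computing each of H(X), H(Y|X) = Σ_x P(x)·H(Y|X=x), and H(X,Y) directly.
H(X) = 0.9991 bits, H(Y|X) = 0.8867 bits, H(X,Y) = 1.8858 bits

Marginal of X (row sums):
  P(X=0) = 9/29 + 5/29 = 14/29
  P(X=1) = 11/29 + 4/29 = 15/29
H(X) = -[(14/29)·log₂(14/29) + (15/29)·log₂(15/29)]
  = 0.50720 + 0.49194 = 0.9991 bits

H(Y|X) = Σ_x P(x)·H(Y|X=x):
  X=0: P(X=0) = 14/29, P(Y|X=0) = (9/14, 5/14) → H(Y|X=0) = 0.94029
  X=1: P(X=1) = 15/29, P(Y|X=1) = (11/15, 4/15) → H(Y|X=1) = 0.83664
H(Y|X) = (14/29)·0.94029 + (15/29)·0.83664 = 0.8867 bits

H(X,Y) = -Σ_{x,y} P(x,y) log₂ P(x,y). Per-cell terms -P(x,y)·log₂P(x,y):
  X=0: 0.52388, 0.43725
  X=1: 0.53048, 0.39420
Sum of the 4 terms: H(X,Y) = 1.8858 bits

Chain rule check:
  H(X) + H(Y|X) = 0.9991 + 0.8867 = 1.8858 bits
  H(X,Y) = 1.8858 bits
✓ Chain rule verified.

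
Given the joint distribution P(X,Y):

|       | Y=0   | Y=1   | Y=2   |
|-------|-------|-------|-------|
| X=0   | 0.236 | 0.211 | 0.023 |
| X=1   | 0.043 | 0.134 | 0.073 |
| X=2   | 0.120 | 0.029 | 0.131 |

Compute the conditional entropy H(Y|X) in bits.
1.3230 bits

H(Y|X) = H(X,Y) - H(X)

H(X,Y) = -Σ_{x,y} P(x,y) log₂ P(x,y). Per-cell terms -P(x,y)·log₂P(x,y):
  X=0: 0.49162, 0.47363, 0.12517
  X=1: 0.19520, 0.38856, 0.27565
  X=2: 0.36707, 0.14813, 0.38414
Sum of the 9 terms: H(X,Y) = 2.8492 bits

Marginal of X (row sums):
  P(X=0) = 0.236 + 0.211 + 0.023 = 0.470
  P(X=1) = 0.043 + 0.134 + 0.073 = 0.250
  P(X=2) = 0.120 + 0.029 + 0.131 = 0.280
H(X) = -[0.470·log₂(0.470) + 0.250·log₂(0.250) + 0.280·log₂(0.280)]
  = 0.51196 + 0.50000 + 0.51422 = 1.5262 bits

H(Y|X) = H(X,Y) - H(X) = 2.8492 - 1.5262 = 1.3230 bits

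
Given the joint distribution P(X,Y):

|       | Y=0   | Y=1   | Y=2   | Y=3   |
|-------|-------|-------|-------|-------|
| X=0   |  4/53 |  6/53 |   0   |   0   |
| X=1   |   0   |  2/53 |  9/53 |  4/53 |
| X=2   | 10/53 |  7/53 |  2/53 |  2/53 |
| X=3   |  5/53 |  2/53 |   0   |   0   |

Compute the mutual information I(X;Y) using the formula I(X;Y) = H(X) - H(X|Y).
0.5401 bits

I(X;Y) = H(X) - H(X|Y)

Marginal of X (row sums):
  P(X=0) = 4/53 + 6/53 + 0 + 0 = 10/53
  P(X=1) = 0 + 2/53 + 9/53 + 4/53 = 15/53
  P(X=2) = 10/53 + 7/53 + 2/53 + 2/53 = 21/53
  P(X=3) = 5/53 + 2/53 + 0 + 0 = 7/53
H(X) = -[(10/53)·log₂(10/53) + (15/53)·log₂(15/53) + (21/53)·log₂(21/53) + (7/53)·log₂(7/53)]
  = 0.4540 + 0.5154 + 0.5292 + 0.3857 = 1.8843 bits

Marginal of Y (column sums):
  P(Y=0) = 4/53 + 0 + 10/53 + 5/53 = 19/53
  P(Y=1) = 6/53 + 2/53 + 7/53 + 2/53 = 17/53
  P(Y=2) = 0 + 9/53 + 2/53 + 0 = 11/53
  P(Y=3) = 0 + 4/53 + 2/53 + 0 = 6/53
H(X|Y) = Σ_y P(y)·H(X|Y=y):
  Y=0: P(Y=0) = 19/53, P(X|Y=0) = (4/19, 0, 10/19, 5/19) → H(X|Y=0) = 1.4675
  Y=1: P(Y=1) = 17/53, P(X|Y=1) = (6/17, 2/17, 7/17, 2/17) → H(X|Y=1) = 1.7839
  Y=2: P(Y=2) = 11/53, P(X|Y=2) = (0, 9/11, 2/11, 0) → H(X|Y=2) = 0.6840
  Y=3: P(Y=3) = 6/53, P(X|Y=3) = (0, 2/3, 1/3, 0) → H(X|Y=3) = 0.9183
H(X|Y) = (19/53)·1.4675 + (17/53)·1.7839 + (11/53)·0.6840 + (6/53)·0.9183 = 1.3442 bits

I(X;Y) = H(X) - H(X|Y) = 1.8843 - 1.3442 = 0.5401 bits

Cross-check via I(X;Y) = H(X) + H(Y) - H(X,Y): computing H(Y) from the column sums and H(X,Y) from the 16 cells in the same way gives H(Y) = 1.8834 bits and H(X,Y) = 3.2276 bits, so
I(X;Y) = 1.8843 + 1.8834 - 3.2276 = 0.5401 bits ✓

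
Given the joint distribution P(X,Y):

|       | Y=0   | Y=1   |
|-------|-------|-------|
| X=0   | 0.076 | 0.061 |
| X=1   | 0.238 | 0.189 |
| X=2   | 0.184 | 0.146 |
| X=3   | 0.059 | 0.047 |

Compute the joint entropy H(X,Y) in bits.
2.7787 bits

H(X,Y) = -Σ_{x,y} P(x,y) log₂ P(x,y). Per-cell terms -P(x,y)·log₂P(x,y):
  X=0: 0.282557, 0.246138
  X=1: 0.492890, 0.454269
  X=2: 0.449369, 0.405290
  X=3: 0.240905, 0.207326
Sum of the 8 terms: H(X,Y) = 2.7787 bits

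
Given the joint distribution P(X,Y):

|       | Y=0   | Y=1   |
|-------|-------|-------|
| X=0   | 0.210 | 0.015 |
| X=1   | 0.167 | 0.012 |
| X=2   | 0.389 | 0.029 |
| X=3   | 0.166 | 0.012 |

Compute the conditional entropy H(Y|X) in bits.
0.3584 bits

H(Y|X) = H(X,Y) - H(X)

H(X,Y) = -Σ_{x,y} P(x,y) log₂ P(x,y). Per-cell terms -P(x,y)·log₂P(x,y):
  X=0: 0.47282, 0.09088
  X=1: 0.43121, 0.07657
  X=2: 0.52988, 0.14813
  X=3: 0.43006, 0.07657
Sum of the 8 terms: H(X,Y) = 2.2561 bits

Marginal of X (row sums):
  P(X=0) = 0.210 + 0.015 = 0.225
  P(X=1) = 0.167 + 0.012 = 0.179
  P(X=2) = 0.389 + 0.029 = 0.418
  P(X=3) = 0.166 + 0.012 = 0.178
H(X) = -[0.225·log₂(0.225) + 0.179·log₂(0.179) + 0.418·log₂(0.418) + 0.178·log₂(0.178)]
  = 0.48420 + 0.44427 + 0.52602 + 0.44323 = 1.8977 bits

H(Y|X) = H(X,Y) - H(X) = 2.2561 - 1.8977 = 0.3584 bits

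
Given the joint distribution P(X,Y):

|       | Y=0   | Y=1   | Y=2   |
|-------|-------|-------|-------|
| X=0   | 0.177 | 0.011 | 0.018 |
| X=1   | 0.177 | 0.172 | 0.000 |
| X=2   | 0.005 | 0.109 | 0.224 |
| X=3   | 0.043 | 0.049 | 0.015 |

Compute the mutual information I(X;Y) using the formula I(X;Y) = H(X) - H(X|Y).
0.5685 bits

I(X;Y) = H(X) - H(X|Y)

Marginal of X (row sums):
  P(X=0) = 0.177 + 0.011 + 0.018 = 0.206
  P(X=1) = 0.177 + 0.172 + 0.000 = 0.349
  P(X=2) = 0.005 + 0.109 + 0.224 = 0.338
  P(X=3) = 0.043 + 0.049 + 0.015 = 0.107
H(X) = -[0.206·log₂(0.206) + 0.349·log₂(0.349) + 0.338·log₂(0.338) + 0.107·log₂(0.107)]
  = 0.46953 + 0.53003 + 0.52894 + 0.34500 = 1.8735 bits

Marginal of Y (column sums):
  P(Y=0) = 0.177 + 0.177 + 0.005 + 0.043 = 0.402
  P(Y=1) = 0.011 + 0.172 + 0.109 + 0.049 = 0.341
  P(Y=2) = 0.018 + 0.000 + 0.224 + 0.015 = 0.257
H(X|Y) = Σ_y P(y)·H(X|Y=y):
  Y=0: P(Y=0) = 0.402, P(X|Y=0) = (59/134, 59/134, 5/402, 43/402) → H(X|Y=0) = 1.46580
  Y=1: P(Y=1) = 0.341, P(X|Y=1) = (1/31, 172/341, 109/341, 49/341) → H(X|Y=1) = 1.58599
  Y=2: P(Y=2) = 0.257, P(X|Y=2) = (18/257, 0, 224/257, 15/257) → H(X|Y=2) = 0.68068
H(X|Y) = 0.402·1.46580 + 0.341·1.58599 + 0.257·0.68068 = 1.3050 bits

I(X;Y) = H(X) - H(X|Y) = 1.8735 - 1.3050 = 0.5685 bits

Cross-check via I(X;Y) = H(X) + H(Y) - H(X,Y): computing H(Y) from the column sums and H(X,Y) from the 12 cells in the same way gives H(Y) = 1.5616 bits and H(X,Y) = 2.8666 bits, so
I(X;Y) = 1.8735 + 1.5616 - 2.8666 = 0.5685 bits ✓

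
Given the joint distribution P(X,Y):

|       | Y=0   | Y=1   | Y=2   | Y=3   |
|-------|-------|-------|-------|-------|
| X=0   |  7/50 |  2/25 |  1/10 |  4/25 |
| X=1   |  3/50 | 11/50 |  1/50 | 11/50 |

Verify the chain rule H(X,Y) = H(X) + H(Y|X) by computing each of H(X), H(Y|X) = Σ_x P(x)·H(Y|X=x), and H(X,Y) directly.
H(X) = 0.9988 bits, H(Y|X) = 1.7625 bits, H(X,Y) = 2.7614 bits

Marginal of X (row sums):
  P(X=0) = 7/50 + 2/25 + 1/10 + 4/25 = 12/25
  P(X=1) = 3/50 + 11/50 + 1/50 + 11/50 = 13/25
H(X) = -[(12/25)·log₂(12/25) + (13/25)·log₂(13/25)]
  = 0.508269 + 0.490577 = 0.9988 bits

H(Y|X) = Σ_x P(x)·H(Y|X=x):
  X=0: P(X=0) = 12/25, P(Y|X=0) = (7/24, 1/6, 5/24, 1/3) → H(Y|X=0) = 1.949082
  X=1: P(X=1) = 13/25, P(Y|X=1) = (3/26, 11/26, 1/26, 11/26) → H(Y|X=1) = 1.590348
H(Y|X) = (12/25)·1.949082 + (13/25)·1.590348 = 1.7625 bits

H(X,Y) = -Σ_{x,y} P(x,y) log₂ P(x,y). Per-cell terms -P(x,y)·log₂P(x,y):
  X=0: 0.397110, 0.291508, 0.332193, 0.423017
  X=1: 0.243534, 0.480573, 0.112877, 0.480573
Sum of the 8 terms: H(X,Y) = 2.7614 bits

Chain rule check:
  H(X) + H(Y|X) = 0.9988 + 1.7625 = 2.7613 bits
  H(X,Y) = 2.7614 bits
✓ Chain rule verified (Δ = 0.0001 is 4-dp rounding noise: each of the three values was rounded independently).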